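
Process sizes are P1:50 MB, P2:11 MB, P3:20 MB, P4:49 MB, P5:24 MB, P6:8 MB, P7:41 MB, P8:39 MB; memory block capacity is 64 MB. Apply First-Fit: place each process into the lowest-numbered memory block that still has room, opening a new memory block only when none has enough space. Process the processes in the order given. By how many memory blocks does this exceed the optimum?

1

First-Fit: [50,11] [20,24,8] [49] [41] [39] → 5 memory blocks.
Total size 242 MB; any packing needs at least ⌈242/64⌉ = 4 memory blocks.
An optimal packing achieves that bound: [50,11] [49,8] [41,20] [39,24] → 4 memory blocks.
Excess: 5 − 4 = 1.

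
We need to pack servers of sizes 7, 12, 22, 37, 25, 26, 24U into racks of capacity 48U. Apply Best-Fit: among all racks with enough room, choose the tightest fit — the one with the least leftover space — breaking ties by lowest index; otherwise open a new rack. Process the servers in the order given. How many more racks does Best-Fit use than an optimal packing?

Best-Fit: [7,12,22] [37] [25] [26] [24] → 5 racks.
Total size 153U; any packing needs at least ⌈153/48⌉ = 4 racks.
An optimal packing achieves that bound: [37,7] [26,22] [25,12] [24] → 4 racks.
Excess: 5 − 4 = 1.

1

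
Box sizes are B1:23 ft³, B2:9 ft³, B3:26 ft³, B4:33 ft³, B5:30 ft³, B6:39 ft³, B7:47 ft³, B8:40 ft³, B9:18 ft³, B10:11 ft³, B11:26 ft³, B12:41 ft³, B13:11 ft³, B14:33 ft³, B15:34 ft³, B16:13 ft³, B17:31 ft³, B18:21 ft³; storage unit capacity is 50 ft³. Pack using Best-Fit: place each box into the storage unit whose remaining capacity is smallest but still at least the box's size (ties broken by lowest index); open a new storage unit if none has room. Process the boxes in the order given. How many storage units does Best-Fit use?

Put B1 (23 ft³) in storage unit 1; 27 ft³ remain.
Put B2 (9 ft³) in storage unit 1; 18 ft³ remain.
Put B3 (26 ft³) in storage unit 2; 24 ft³ remain.
Put B4 (33 ft³) in storage unit 3; 17 ft³ remain.
Put B5 (30 ft³) in storage unit 4; 20 ft³ remain.
Put B6 (39 ft³) in storage unit 5; 11 ft³ remain.
Put B7 (47 ft³) in storage unit 6; 3 ft³ remain.
Put B8 (40 ft³) in storage unit 7; 10 ft³ remain.
Put B9 (18 ft³) in storage unit 1; 0 ft³ remain.
Put B10 (11 ft³) in storage unit 5; 0 ft³ remain.
Put B11 (26 ft³) in storage unit 8; 24 ft³ remain.
Put B12 (41 ft³) in storage unit 9; 9 ft³ remain.
Put B13 (11 ft³) in storage unit 3; 6 ft³ remain.
Put B14 (33 ft³) in storage unit 10; 17 ft³ remain.
Put B15 (34 ft³) in storage unit 11; 16 ft³ remain.
Put B16 (13 ft³) in storage unit 11; 3 ft³ remain.
Put B17 (31 ft³) in storage unit 12; 19 ft³ remain.
Put B18 (21 ft³) in storage unit 2; 3 ft³ remain.
Final storage units: [23,9,18] [26,21] [33,11] [30] [39,11] [47] [40] [26] [41] [33] [34,13] [31].

12 storage units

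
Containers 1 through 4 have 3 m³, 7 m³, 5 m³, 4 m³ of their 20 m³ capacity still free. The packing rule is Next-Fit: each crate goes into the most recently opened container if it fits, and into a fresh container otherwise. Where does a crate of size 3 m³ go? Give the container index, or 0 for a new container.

Next-Fit only looks at container 4, which has 4 m³ free.
3 m³ fits there.

4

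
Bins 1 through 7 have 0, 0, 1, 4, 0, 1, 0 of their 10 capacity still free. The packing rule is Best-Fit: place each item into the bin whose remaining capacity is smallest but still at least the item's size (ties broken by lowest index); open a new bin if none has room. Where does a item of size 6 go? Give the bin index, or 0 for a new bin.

No bin has ≥ 6 free, so a new bin is opened.

0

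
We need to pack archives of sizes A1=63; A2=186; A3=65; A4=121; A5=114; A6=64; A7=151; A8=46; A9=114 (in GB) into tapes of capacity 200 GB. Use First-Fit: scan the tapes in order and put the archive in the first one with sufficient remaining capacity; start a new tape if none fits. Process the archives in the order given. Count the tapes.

6

Put A1 (63 GB) in tape 1; 137 GB remain.
Put A2 (186 GB) in tape 2; 14 GB remain.
Put A3 (65 GB) in tape 1; 72 GB remain.
Put A4 (121 GB) in tape 3; 79 GB remain.
Put A5 (114 GB) in tape 4; 86 GB remain.
Put A6 (64 GB) in tape 1; 8 GB remain.
Put A7 (151 GB) in tape 5; 49 GB remain.
Put A8 (46 GB) in tape 3; 33 GB remain.
Put A9 (114 GB) in tape 6; 86 GB remain.
Final tapes: [63,65,64] [186] [121,46] [114] [151] [114].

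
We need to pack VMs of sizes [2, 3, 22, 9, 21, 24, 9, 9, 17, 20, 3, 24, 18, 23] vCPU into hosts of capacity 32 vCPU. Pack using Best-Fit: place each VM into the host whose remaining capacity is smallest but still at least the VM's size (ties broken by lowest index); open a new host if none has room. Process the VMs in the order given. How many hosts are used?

Put 2 vCPU in host 1; 30 vCPU remain.
Put 3 vCPU in host 1; 27 vCPU remain.
Put 22 vCPU in host 1; 5 vCPU remain.
Put 9 vCPU in host 2; 23 vCPU remain.
Put 21 vCPU in host 2; 2 vCPU remain.
Put 24 vCPU in host 3; 8 vCPU remain.
Put 9 vCPU in host 4; 23 vCPU remain.
Put 9 vCPU in host 4; 14 vCPU remain.
Put 17 vCPU in host 5; 15 vCPU remain.
Put 20 vCPU in host 6; 12 vCPU remain.
Put 3 vCPU in host 1; 2 vCPU remain.
Put 24 vCPU in host 7; 8 vCPU remain.
Put 18 vCPU in host 8; 14 vCPU remain.
Put 23 vCPU in host 9; 9 vCPU remain.
Final hosts: [2,3,22,3] [9,21] [24] [9,9] [17] [20] [24] [18] [23].

9 hosts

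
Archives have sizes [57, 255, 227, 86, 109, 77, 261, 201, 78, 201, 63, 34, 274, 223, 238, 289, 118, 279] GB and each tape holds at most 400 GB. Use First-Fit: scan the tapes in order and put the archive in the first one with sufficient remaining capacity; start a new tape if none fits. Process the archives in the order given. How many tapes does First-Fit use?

10 tapes

57 GB → tape 1 (remaining 343 GB)
255 GB → tape 1 (remaining 88 GB)
227 GB → tape 2 (remaining 173 GB)
86 GB → tape 1 (remaining 2 GB)
109 GB → tape 2 (remaining 64 GB)
77 GB → tape 3 (remaining 323 GB)
261 GB → tape 3 (remaining 62 GB)
201 GB → tape 4 (remaining 199 GB)
78 GB → tape 4 (remaining 121 GB)
201 GB → tape 5 (remaining 199 GB)
63 GB → tape 2 (remaining 1 GB)
34 GB → tape 3 (remaining 28 GB)
274 GB → tape 6 (remaining 126 GB)
223 GB → tape 7 (remaining 177 GB)
238 GB → tape 8 (remaining 162 GB)
289 GB → tape 9 (remaining 111 GB)
118 GB → tape 4 (remaining 3 GB)
279 GB → tape 10 (remaining 121 GB)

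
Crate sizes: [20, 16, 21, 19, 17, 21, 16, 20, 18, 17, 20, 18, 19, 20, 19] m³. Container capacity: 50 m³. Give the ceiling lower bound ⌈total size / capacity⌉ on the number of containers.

Total size = 20 + 16 + 21 + 19 + 17 + 21 + 16 + 20 + 18 + 17 + 20 + 18 + 19 + 20 + 19 = 281 m³.
⌈281 / 50⌉ = 6.

6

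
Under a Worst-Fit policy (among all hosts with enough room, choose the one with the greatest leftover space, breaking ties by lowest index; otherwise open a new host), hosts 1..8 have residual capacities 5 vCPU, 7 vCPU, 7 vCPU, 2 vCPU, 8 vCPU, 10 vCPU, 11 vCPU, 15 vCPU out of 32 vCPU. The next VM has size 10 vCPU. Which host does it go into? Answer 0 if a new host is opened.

8

Hosts with room: host 6 (10 vCPU), host 7 (11 vCPU), host 8 (15 vCPU).
Most room is host 8 with 15 vCPU free.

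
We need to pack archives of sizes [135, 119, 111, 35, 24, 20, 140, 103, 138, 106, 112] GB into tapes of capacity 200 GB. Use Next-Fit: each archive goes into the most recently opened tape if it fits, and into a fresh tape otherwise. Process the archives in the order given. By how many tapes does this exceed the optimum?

0

Next-Fit: [135] [119] [111,35,24,20] [140] [103] [138] [106] [112] → 8 tapes.
8 archives exceed 100 GB (half the capacity), and no two of those can share a tape, so at least 8 tapes are needed.
So 8 is already optimal.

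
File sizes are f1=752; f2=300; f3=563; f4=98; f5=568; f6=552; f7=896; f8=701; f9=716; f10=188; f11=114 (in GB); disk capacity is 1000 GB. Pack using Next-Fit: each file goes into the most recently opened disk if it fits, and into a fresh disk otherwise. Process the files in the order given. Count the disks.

8

f1 (752 GB) → disk 1 (remaining 248 GB)
f2 (300 GB) → disk 2 (remaining 700 GB)
f3 (563 GB) → disk 2 (remaining 137 GB)
f4 (98 GB) → disk 2 (remaining 39 GB)
f5 (568 GB) → disk 3 (remaining 432 GB)
f6 (552 GB) → disk 4 (remaining 448 GB)
f7 (896 GB) → disk 5 (remaining 104 GB)
f8 (701 GB) → disk 6 (remaining 299 GB)
f9 (716 GB) → disk 7 (remaining 284 GB)
f10 (188 GB) → disk 7 (remaining 96 GB)
f11 (114 GB) → disk 8 (remaining 886 GB)
Final disks: [752] [300,563,98] [568] [552] [896] [701] [716,188] [114].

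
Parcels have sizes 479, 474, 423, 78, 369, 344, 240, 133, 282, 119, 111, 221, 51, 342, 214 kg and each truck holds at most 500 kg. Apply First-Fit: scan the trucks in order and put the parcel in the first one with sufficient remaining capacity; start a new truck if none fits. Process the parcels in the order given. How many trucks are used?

9

Put 479 kg in truck 1; 21 kg remain.
Put 474 kg in truck 2; 26 kg remain.
Put 423 kg in truck 3; 77 kg remain.
Put 78 kg in truck 4; 422 kg remain.
Put 369 kg in truck 4; 53 kg remain.
Put 344 kg in truck 5; 156 kg remain.
Put 240 kg in truck 6; 260 kg remain.
Put 133 kg in truck 5; 23 kg remain.
Put 282 kg in truck 7; 218 kg remain.
Put 119 kg in truck 6; 141 kg remain.
Put 111 kg in truck 6; 30 kg remain.
Put 221 kg in truck 8; 279 kg remain.
Put 51 kg in truck 3; 26 kg remain.
Put 342 kg in truck 9; 158 kg remain.
Put 214 kg in truck 7; 4 kg remain.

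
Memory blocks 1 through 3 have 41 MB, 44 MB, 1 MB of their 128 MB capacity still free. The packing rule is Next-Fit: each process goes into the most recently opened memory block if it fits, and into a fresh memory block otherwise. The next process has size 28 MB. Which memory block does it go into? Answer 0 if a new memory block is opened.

0

Next-Fit only looks at memory block 3, which has 1 MB free.
28 MB does not fit, so a new memory block is opened.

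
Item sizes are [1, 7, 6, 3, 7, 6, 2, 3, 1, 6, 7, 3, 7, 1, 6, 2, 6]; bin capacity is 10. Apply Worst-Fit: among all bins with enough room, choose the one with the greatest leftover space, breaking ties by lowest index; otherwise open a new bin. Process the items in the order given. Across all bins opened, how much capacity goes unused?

16

1 → bin 1 (remaining 9)
7 → bin 1 (remaining 2)
6 → bin 2 (remaining 4)
3 → bin 2 (remaining 1)
7 → bin 3 (remaining 3)
6 → bin 4 (remaining 4)
2 → bin 4 (remaining 2)
3 → bin 3 (remaining 0)
1 → bin 1 (remaining 1)
6 → bin 5 (remaining 4)
7 → bin 6 (remaining 3)
3 → bin 5 (remaining 1)
7 → bin 7 (remaining 3)
1 → bin 6 (remaining 2)
6 → bin 8 (remaining 4)
2 → bin 8 (remaining 2)
6 → bin 9 (remaining 4)
9 bins × 10 = 90; used 74; unused 16.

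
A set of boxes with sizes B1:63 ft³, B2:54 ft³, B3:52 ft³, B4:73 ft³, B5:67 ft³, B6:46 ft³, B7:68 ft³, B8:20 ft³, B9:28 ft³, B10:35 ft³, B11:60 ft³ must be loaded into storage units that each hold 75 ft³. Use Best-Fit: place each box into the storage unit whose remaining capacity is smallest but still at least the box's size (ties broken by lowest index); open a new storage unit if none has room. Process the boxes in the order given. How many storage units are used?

9 storage units

B1 (63 ft³) → storage unit 1 (remaining 12 ft³)
B2 (54 ft³) → storage unit 2 (remaining 21 ft³)
B3 (52 ft³) → storage unit 3 (remaining 23 ft³)
B4 (73 ft³) → storage unit 4 (remaining 2 ft³)
B5 (67 ft³) → storage unit 5 (remaining 8 ft³)
B6 (46 ft³) → storage unit 6 (remaining 29 ft³)
B7 (68 ft³) → storage unit 7 (remaining 7 ft³)
B8 (20 ft³) → storage unit 2 (remaining 1 ft³)
B9 (28 ft³) → storage unit 6 (remaining 1 ft³)
B10 (35 ft³) → storage unit 8 (remaining 40 ft³)
B11 (60 ft³) → storage unit 9 (remaining 15 ft³)
Final storage units: [63] [54,20] [52] [73] [67] [46,28] [68] [35] [60].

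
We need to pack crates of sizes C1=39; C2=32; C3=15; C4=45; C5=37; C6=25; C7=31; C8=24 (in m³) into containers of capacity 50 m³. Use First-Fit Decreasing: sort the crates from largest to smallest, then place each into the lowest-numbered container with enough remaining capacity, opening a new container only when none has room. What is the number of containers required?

6 containers

Sorted descending: 45, 39, 37, 32, 31, 25, 24, 15.
45 m³ → container 1 (remaining 5 m³)
39 m³ → container 2 (remaining 11 m³)
37 m³ → container 3 (remaining 13 m³)
32 m³ → container 4 (remaining 18 m³)
31 m³ → container 5 (remaining 19 m³)
25 m³ → container 6 (remaining 25 m³)
24 m³ → container 6 (remaining 1 m³)
15 m³ → container 4 (remaining 3 m³)
Final containers: [45] [39] [37] [32,15] [31] [25,24].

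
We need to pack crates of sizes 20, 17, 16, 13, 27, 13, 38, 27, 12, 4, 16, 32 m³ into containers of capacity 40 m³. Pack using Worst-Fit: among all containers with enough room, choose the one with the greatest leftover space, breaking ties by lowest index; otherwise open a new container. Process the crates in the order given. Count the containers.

Put 20 m³ in container 1; 20 m³ remain.
Put 17 m³ in container 1; 3 m³ remain.
Put 16 m³ in container 2; 24 m³ remain.
Put 13 m³ in container 2; 11 m³ remain.
Put 27 m³ in container 3; 13 m³ remain.
Put 13 m³ in container 3; 0 m³ remain.
Put 38 m³ in container 4; 2 m³ remain.
Put 27 m³ in container 5; 13 m³ remain.
Put 12 m³ in container 5; 1 m³ remain.
Put 4 m³ in container 2; 7 m³ remain.
Put 16 m³ in container 6; 24 m³ remain.
Put 32 m³ in container 7; 8 m³ remain.

7 containers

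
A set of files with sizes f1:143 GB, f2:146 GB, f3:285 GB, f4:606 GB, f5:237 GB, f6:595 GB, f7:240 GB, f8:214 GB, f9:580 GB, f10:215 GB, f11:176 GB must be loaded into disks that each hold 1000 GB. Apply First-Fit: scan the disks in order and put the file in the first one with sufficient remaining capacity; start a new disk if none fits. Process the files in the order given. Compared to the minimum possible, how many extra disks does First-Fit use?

0

First-Fit: [143,146,285,237,176] [606,240] [595,214] [580,215] → 4 disks.
Total size 3437 GB; any packing needs at least ⌈3437/1000⌉ = 4 disks.
So 4 is already optimal.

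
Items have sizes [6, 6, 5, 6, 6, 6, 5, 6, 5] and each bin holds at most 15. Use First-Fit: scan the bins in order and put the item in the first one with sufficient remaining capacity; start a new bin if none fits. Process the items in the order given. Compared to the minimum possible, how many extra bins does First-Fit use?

1

First-Fit: [6,6] [5,6] [6,6] [5,6] [5] → 5 bins.
Total size 51; any packing needs at least ⌈51/15⌉ = 4 bins.
An optimal packing achieves that bound: [6,6] [6,6] [6,6] [5,5,5] → 4 bins.
Excess: 5 − 4 = 1.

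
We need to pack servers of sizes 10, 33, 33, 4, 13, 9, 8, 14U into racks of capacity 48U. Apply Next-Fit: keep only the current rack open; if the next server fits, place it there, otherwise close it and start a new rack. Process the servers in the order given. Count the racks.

3 racks

rack 1: place 10U, 38U left
rack 1: place 33U, 5U left
rack 2: place 33U, 15U left
rack 2: place 4U, 11U left
rack 3: place 13U, 35U left
rack 3: place 9U, 26U left
rack 3: place 8U, 18U left
rack 3: place 14U, 4U left
Final racks: [10,33] [33,4] [13,9,8,14].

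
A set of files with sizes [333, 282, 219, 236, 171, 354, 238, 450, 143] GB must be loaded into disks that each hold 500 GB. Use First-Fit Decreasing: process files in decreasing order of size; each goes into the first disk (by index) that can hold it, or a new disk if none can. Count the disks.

Sorted descending: 450, 354, 333, 282, 238, 236, 219, 171, 143.
450 GB → disk 1 (remaining 50 GB)
354 GB → disk 2 (remaining 146 GB)
333 GB → disk 3 (remaining 167 GB)
282 GB → disk 4 (remaining 218 GB)
238 GB → disk 5 (remaining 262 GB)
236 GB → disk 5 (remaining 26 GB)
219 GB → disk 6 (remaining 281 GB)
171 GB → disk 4 (remaining 47 GB)
143 GB → disk 2 (remaining 3 GB)

6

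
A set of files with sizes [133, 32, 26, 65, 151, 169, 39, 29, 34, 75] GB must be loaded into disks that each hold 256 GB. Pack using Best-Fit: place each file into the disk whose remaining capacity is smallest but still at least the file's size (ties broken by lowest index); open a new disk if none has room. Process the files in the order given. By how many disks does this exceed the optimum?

Best-Fit: [133,32,26,65] [151,34] [169,39,29] [75] → 4 disks.
Total size 753 GB; any packing needs at least ⌈753/256⌉ = 3 disks.
An optimal packing achieves that bound: [169,75] [151,65,39] [133,34,32,29,26] → 3 disks.
Excess: 4 − 3 = 1.

1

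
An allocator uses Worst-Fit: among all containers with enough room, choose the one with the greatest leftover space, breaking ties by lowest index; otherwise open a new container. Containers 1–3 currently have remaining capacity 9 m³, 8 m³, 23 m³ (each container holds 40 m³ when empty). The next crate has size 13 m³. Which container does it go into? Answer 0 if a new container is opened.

Containers with room: container 3 (23 m³).
Most room is container 3 with 23 m³ free.

3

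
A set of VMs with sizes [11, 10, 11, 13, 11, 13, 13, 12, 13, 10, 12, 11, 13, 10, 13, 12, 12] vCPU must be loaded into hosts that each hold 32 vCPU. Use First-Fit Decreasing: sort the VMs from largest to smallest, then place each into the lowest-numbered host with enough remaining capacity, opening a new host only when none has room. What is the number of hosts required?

8 hosts

Sorted descending: 13, 13, 13, 13, 13, 13, 12, 12, 12, 12, 11, 11, 11, 11, 10, 10, 10.
Put 13 vCPU in host 1; 19 vCPU remain.
Put 13 vCPU in host 1; 6 vCPU remain.
Put 13 vCPU in host 2; 19 vCPU remain.
Put 13 vCPU in host 2; 6 vCPU remain.
Put 13 vCPU in host 3; 19 vCPU remain.
Put 13 vCPU in host 3; 6 vCPU remain.
Put 12 vCPU in host 4; 20 vCPU remain.
Put 12 vCPU in host 4; 8 vCPU remain.
Put 12 vCPU in host 5; 20 vCPU remain.
Put 12 vCPU in host 5; 8 vCPU remain.
Put 11 vCPU in host 6; 21 vCPU remain.
Put 11 vCPU in host 6; 10 vCPU remain.
Put 11 vCPU in host 7; 21 vCPU remain.
Put 11 vCPU in host 7; 10 vCPU remain.
Put 10 vCPU in host 6; 0 vCPU remain.
Put 10 vCPU in host 7; 0 vCPU remain.
Put 10 vCPU in host 8; 22 vCPU remain.
Final hosts: [13,13] [13,13] [13,13] [12,12] [12,12] [11,11,10] [11,11,10] [10].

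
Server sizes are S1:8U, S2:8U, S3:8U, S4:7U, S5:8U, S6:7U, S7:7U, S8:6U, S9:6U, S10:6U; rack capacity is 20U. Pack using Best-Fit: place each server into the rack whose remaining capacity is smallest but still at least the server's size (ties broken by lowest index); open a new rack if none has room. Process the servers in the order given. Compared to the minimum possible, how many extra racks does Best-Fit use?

1

Best-Fit: [8,8] [8,7] [8,7] [7,6,6] [6] → 5 racks.
Total size 71U; any packing needs at least ⌈71/20⌉ = 4 racks.
An optimal packing achieves that bound: [8,8] [8,8] [7,7,6] [7,6,6] → 4 racks.
Excess: 5 − 4 = 1.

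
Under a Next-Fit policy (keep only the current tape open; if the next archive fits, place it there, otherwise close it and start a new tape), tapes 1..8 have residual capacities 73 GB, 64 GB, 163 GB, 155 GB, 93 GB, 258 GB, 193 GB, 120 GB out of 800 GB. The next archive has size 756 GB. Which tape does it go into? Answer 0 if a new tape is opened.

0

Next-Fit only looks at tape 8, which has 120 GB free.
756 GB does not fit, so a new tape is opened.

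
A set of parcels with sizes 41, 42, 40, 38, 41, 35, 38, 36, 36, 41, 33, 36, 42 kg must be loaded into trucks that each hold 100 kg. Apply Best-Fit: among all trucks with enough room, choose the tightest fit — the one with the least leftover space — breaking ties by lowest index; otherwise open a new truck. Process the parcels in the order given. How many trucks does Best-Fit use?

7

Put 41 kg in truck 1; 59 kg remain.
Put 42 kg in truck 1; 17 kg remain.
Put 40 kg in truck 2; 60 kg remain.
Put 38 kg in truck 2; 22 kg remain.
Put 41 kg in truck 3; 59 kg remain.
Put 35 kg in truck 3; 24 kg remain.
Put 38 kg in truck 4; 62 kg remain.
Put 36 kg in truck 4; 26 kg remain.
Put 36 kg in truck 5; 64 kg remain.
Put 41 kg in truck 5; 23 kg remain.
Put 33 kg in truck 6; 67 kg remain.
Put 36 kg in truck 6; 31 kg remain.
Put 42 kg in truck 7; 58 kg remain.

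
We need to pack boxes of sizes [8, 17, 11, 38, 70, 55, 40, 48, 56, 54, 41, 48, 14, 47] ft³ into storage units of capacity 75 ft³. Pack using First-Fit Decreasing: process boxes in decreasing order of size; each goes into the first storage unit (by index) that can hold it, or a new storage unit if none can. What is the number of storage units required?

Sorted descending: 70, 56, 55, 54, 48, 48, 47, 41, 40, 38, 17, 14, 11, 8.
70 ft³ → storage unit 1 (remaining 5 ft³)
56 ft³ → storage unit 2 (remaining 19 ft³)
55 ft³ → storage unit 3 (remaining 20 ft³)
54 ft³ → storage unit 4 (remaining 21 ft³)
48 ft³ → storage unit 5 (remaining 27 ft³)
48 ft³ → storage unit 6 (remaining 27 ft³)
47 ft³ → storage unit 7 (remaining 28 ft³)
41 ft³ → storage unit 8 (remaining 34 ft³)
40 ft³ → storage unit 9 (remaining 35 ft³)
38 ft³ → storage unit 10 (remaining 37 ft³)
17 ft³ → storage unit 2 (remaining 2 ft³)
14 ft³ → storage unit 3 (remaining 6 ft³)
11 ft³ → storage unit 4 (remaining 10 ft³)
8 ft³ → storage unit 4 (remaining 2 ft³)

10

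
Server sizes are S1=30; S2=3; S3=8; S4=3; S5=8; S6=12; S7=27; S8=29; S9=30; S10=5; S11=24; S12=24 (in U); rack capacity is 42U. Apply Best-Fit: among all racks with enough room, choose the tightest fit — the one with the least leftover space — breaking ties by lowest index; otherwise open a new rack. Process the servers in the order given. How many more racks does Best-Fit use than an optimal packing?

1

Best-Fit: [30,3,8] [3,8,12] [27] [29] [30,5] [24] [24] → 7 racks.
6 servers exceed 21U (half the capacity), and no two of those can share a rack, so at least 6 racks are needed.
An optimal packing achieves that bound: [30,12] [30,8,3] [29,8,5] [27,3] [24] [24] → 6 racks.
Excess: 7 − 6 = 1.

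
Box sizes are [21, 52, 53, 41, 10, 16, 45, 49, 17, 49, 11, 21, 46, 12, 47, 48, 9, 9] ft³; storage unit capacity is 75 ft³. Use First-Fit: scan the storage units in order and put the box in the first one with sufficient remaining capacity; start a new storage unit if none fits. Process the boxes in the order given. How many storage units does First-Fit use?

9 storage units

21 ft³ → storage unit 1 (remaining 54 ft³)
52 ft³ → storage unit 1 (remaining 2 ft³)
53 ft³ → storage unit 2 (remaining 22 ft³)
41 ft³ → storage unit 3 (remaining 34 ft³)
10 ft³ → storage unit 2 (remaining 12 ft³)
16 ft³ → storage unit 3 (remaining 18 ft³)
45 ft³ → storage unit 4 (remaining 30 ft³)
49 ft³ → storage unit 5 (remaining 26 ft³)
17 ft³ → storage unit 3 (remaining 1 ft³)
49 ft³ → storage unit 6 (remaining 26 ft³)
11 ft³ → storage unit 2 (remaining 1 ft³)
21 ft³ → storage unit 4 (remaining 9 ft³)
46 ft³ → storage unit 7 (remaining 29 ft³)
12 ft³ → storage unit 5 (remaining 14 ft³)
47 ft³ → storage unit 8 (remaining 28 ft³)
48 ft³ → storage unit 9 (remaining 27 ft³)
9 ft³ → storage unit 4 (remaining 0 ft³)
9 ft³ → storage unit 5 (remaining 5 ft³)
Final storage units: [21,52] [53,10,11] [41,16,17] [45,21,9] [49,12,9] [49] [46] [47] [48].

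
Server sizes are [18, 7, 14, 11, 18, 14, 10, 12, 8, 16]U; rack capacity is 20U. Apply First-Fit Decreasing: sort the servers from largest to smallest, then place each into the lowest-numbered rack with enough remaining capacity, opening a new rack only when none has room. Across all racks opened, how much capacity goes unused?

Sorted descending: 18, 18, 16, 14, 14, 12, 11, 10, 8, 7.
18U → rack 1 (remaining 2U)
18U → rack 2 (remaining 2U)
16U → rack 3 (remaining 4U)
14U → rack 4 (remaining 6U)
14U → rack 5 (remaining 6U)
12U → rack 6 (remaining 8U)
11U → rack 7 (remaining 9U)
10U → rack 8 (remaining 10U)
8U → rack 6 (remaining 0U)
7U → rack 7 (remaining 2U)
8 racks × 20U = 160U; used 128U; unused 32U.

32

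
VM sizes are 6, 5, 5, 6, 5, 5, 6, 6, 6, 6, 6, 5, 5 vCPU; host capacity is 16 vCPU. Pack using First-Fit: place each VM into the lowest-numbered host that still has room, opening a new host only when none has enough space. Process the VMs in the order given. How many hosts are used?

5

Put 6 vCPU in host 1; 10 vCPU remain.
Put 5 vCPU in host 1; 5 vCPU remain.
Put 5 vCPU in host 1; 0 vCPU remain.
Put 6 vCPU in host 2; 10 vCPU remain.
Put 5 vCPU in host 2; 5 vCPU remain.
Put 5 vCPU in host 2; 0 vCPU remain.
Put 6 vCPU in host 3; 10 vCPU remain.
Put 6 vCPU in host 3; 4 vCPU remain.
Put 6 vCPU in host 4; 10 vCPU remain.
Put 6 vCPU in host 4; 4 vCPU remain.
Put 6 vCPU in host 5; 10 vCPU remain.
Put 5 vCPU in host 5; 5 vCPU remain.
Put 5 vCPU in host 5; 0 vCPU remain.
Final hosts: [6,5,5] [6,5,5] [6,6] [6,6] [6,5,5].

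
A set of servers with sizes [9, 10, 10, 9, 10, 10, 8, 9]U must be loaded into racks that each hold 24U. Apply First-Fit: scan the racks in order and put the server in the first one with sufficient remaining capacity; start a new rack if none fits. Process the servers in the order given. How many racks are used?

9U → rack 1 (remaining 15U)
10U → rack 1 (remaining 5U)
10U → rack 2 (remaining 14U)
9U → rack 2 (remaining 5U)
10U → rack 3 (remaining 14U)
10U → rack 3 (remaining 4U)
8U → rack 4 (remaining 16U)
9U → rack 4 (remaining 7U)

4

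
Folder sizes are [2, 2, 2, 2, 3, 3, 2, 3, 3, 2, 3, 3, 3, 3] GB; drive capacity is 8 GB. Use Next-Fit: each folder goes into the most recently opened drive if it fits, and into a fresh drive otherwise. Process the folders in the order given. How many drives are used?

5

drive 1: place 2 GB, 6 GB left
drive 1: place 2 GB, 4 GB left
drive 1: place 2 GB, 2 GB left
drive 1: place 2 GB, 0 GB left
drive 2: place 3 GB, 5 GB left
drive 2: place 3 GB, 2 GB left
drive 2: place 2 GB, 0 GB left
drive 3: place 3 GB, 5 GB left
drive 3: place 3 GB, 2 GB left
drive 3: place 2 GB, 0 GB left
drive 4: place 3 GB, 5 GB left
drive 4: place 3 GB, 2 GB left
drive 5: place 3 GB, 5 GB left
drive 5: place 3 GB, 2 GB left
Final drives: [2,2,2,2] [3,3,2] [3,3,2] [3,3] [3,3].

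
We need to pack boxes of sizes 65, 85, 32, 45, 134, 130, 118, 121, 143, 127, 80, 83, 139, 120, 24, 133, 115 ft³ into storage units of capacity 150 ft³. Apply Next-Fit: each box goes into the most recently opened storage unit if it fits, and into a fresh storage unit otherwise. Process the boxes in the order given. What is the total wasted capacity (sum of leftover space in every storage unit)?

storage unit 1: place 65 ft³, 85 ft³ left
storage unit 1: place 85 ft³, 0 ft³ left
storage unit 2: place 32 ft³, 118 ft³ left
storage unit 2: place 45 ft³, 73 ft³ left
storage unit 3: place 134 ft³, 16 ft³ left
storage unit 4: place 130 ft³, 20 ft³ left
storage unit 5: place 118 ft³, 32 ft³ left
storage unit 6: place 121 ft³, 29 ft³ left
storage unit 7: place 143 ft³, 7 ft³ left
storage unit 8: place 127 ft³, 23 ft³ left
storage unit 9: place 80 ft³, 70 ft³ left
storage unit 10: place 83 ft³, 67 ft³ left
storage unit 11: place 139 ft³, 11 ft³ left
storage unit 12: place 120 ft³, 30 ft³ left
storage unit 12: place 24 ft³, 6 ft³ left
storage unit 13: place 133 ft³, 17 ft³ left
storage unit 14: place 115 ft³, 35 ft³ left
14 storage units × 150 ft³ = 2100 ft³; used 1694 ft³; unused 406 ft³.

406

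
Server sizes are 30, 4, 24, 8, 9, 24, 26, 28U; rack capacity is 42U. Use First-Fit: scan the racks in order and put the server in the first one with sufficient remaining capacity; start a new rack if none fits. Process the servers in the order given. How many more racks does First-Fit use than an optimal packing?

0

First-Fit: [30,4,8] [24,9] [24] [26] [28] → 5 racks.
5 servers exceed 21U (half the capacity), and no two of those can share a rack, so at least 5 racks are needed.
So 5 is already optimal.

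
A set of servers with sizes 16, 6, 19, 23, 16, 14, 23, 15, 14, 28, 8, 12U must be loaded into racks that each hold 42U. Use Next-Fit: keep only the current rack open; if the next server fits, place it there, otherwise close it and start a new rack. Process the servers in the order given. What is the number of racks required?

rack 1: place 16U, 26U left
rack 1: place 6U, 20U left
rack 1: place 19U, 1U left
rack 2: place 23U, 19U left
rack 2: place 16U, 3U left
rack 3: place 14U, 28U left
rack 3: place 23U, 5U left
rack 4: place 15U, 27U left
rack 4: place 14U, 13U left
rack 5: place 28U, 14U left
rack 5: place 8U, 6U left
rack 6: place 12U, 30U left
Final racks: [16,6,19] [23,16] [14,23] [15,14] [28,8] [12].

6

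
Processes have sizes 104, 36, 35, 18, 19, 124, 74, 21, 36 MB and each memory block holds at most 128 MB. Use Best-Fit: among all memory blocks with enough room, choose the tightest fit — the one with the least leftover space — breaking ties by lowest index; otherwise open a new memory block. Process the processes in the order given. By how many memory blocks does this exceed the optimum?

0

Best-Fit: [104,18] [36,35,19,21] [124] [74,36] → 4 memory blocks.
Total size 467 MB; any packing needs at least ⌈467/128⌉ = 4 memory blocks.
So 4 is already optimal.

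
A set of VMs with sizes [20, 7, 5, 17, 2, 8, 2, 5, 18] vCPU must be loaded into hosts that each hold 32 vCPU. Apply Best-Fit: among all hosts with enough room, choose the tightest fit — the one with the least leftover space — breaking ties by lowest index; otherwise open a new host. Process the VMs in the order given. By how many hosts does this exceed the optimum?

0

Best-Fit: [20,7,5] [17,2,8,2] [5,18] → 3 hosts.
Total size 84 vCPU; any packing needs at least ⌈84/32⌉ = 3 hosts.
So 3 is already optimal.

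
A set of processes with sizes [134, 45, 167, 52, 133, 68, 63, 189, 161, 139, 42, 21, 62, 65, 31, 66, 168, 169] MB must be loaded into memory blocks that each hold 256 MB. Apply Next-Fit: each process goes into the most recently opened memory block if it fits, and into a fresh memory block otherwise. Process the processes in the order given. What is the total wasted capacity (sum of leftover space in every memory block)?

529

memory block 1: place 134 MB, 122 MB left
memory block 1: place 45 MB, 77 MB left
memory block 2: place 167 MB, 89 MB left
memory block 2: place 52 MB, 37 MB left
memory block 3: place 133 MB, 123 MB left
memory block 3: place 68 MB, 55 MB left
memory block 4: place 63 MB, 193 MB left
memory block 4: place 189 MB, 4 MB left
memory block 5: place 161 MB, 95 MB left
memory block 6: place 139 MB, 117 MB left
memory block 6: place 42 MB, 75 MB left
memory block 6: place 21 MB, 54 MB left
memory block 7: place 62 MB, 194 MB left
memory block 7: place 65 MB, 129 MB left
memory block 7: place 31 MB, 98 MB left
memory block 7: place 66 MB, 32 MB left
memory block 8: place 168 MB, 88 MB left
memory block 9: place 169 MB, 87 MB left
9 memory blocks × 256 MB = 2304 MB; used 1775 MB; unused 529 MB.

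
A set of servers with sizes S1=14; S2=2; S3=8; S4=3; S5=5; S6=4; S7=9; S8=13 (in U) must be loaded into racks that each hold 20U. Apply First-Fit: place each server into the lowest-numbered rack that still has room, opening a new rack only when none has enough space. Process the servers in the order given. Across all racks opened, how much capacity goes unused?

Put S1 (14U) in rack 1; 6U remain.
Put S2 (2U) in rack 1; 4U remain.
Put S3 (8U) in rack 2; 12U remain.
Put S4 (3U) in rack 1; 1U remain.
Put S5 (5U) in rack 2; 7U remain.
Put S6 (4U) in rack 2; 3U remain.
Put S7 (9U) in rack 3; 11U remain.
Put S8 (13U) in rack 4; 7U remain.
4 racks × 20U = 80U; used 58U; unused 22U.

22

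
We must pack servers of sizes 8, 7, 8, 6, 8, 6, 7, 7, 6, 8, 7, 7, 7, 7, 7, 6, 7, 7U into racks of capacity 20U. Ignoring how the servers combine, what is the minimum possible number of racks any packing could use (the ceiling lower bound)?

Total size = 8 + 7 + 8 + 6 + 8 + 6 + 7 + 7 + 6 + 8 + 7 + 7 + 7 + 7 + 7 + 6 + 7 + 7 = 126U.
⌈126 / 20⌉ = 7.

7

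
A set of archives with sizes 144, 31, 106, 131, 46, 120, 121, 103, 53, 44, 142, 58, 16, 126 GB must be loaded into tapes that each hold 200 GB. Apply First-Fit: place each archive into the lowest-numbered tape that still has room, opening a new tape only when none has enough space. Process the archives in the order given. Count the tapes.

8 tapes

Put 144 GB in tape 1; 56 GB remain.
Put 31 GB in tape 1; 25 GB remain.
Put 106 GB in tape 2; 94 GB remain.
Put 131 GB in tape 3; 69 GB remain.
Put 46 GB in tape 2; 48 GB remain.
Put 120 GB in tape 4; 80 GB remain.
Put 121 GB in tape 5; 79 GB remain.
Put 103 GB in tape 6; 97 GB remain.
Put 53 GB in tape 3; 16 GB remain.
Put 44 GB in tape 2; 4 GB remain.
Put 142 GB in tape 7; 58 GB remain.
Put 58 GB in tape 4; 22 GB remain.
Put 16 GB in tape 1; 9 GB remain.
Put 126 GB in tape 8; 74 GB remain.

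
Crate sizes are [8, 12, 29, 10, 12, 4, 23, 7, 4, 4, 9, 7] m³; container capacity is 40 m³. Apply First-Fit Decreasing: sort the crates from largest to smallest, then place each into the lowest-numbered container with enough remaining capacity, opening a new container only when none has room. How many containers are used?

Sorted descending: 29, 23, 12, 12, 10, 9, 8, 7, 7, 4, 4, 4.
29 m³ → container 1 (remaining 11 m³)
23 m³ → container 2 (remaining 17 m³)
12 m³ → container 2 (remaining 5 m³)
12 m³ → container 3 (remaining 28 m³)
10 m³ → container 1 (remaining 1 m³)
9 m³ → container 3 (remaining 19 m³)
8 m³ → container 3 (remaining 11 m³)
7 m³ → container 3 (remaining 4 m³)
7 m³ → container 4 (remaining 33 m³)
4 m³ → container 2 (remaining 1 m³)
4 m³ → container 3 (remaining 0 m³)
4 m³ → container 4 (remaining 29 m³)

4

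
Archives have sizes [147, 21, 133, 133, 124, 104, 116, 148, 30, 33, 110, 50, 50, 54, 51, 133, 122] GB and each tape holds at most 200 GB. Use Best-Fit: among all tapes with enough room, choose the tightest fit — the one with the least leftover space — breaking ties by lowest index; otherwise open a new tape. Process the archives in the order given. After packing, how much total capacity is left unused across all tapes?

147 GB → tape 1 (remaining 53 GB)
21 GB → tape 1 (remaining 32 GB)
133 GB → tape 2 (remaining 67 GB)
133 GB → tape 3 (remaining 67 GB)
124 GB → tape 4 (remaining 76 GB)
104 GB → tape 5 (remaining 96 GB)
116 GB → tape 6 (remaining 84 GB)
148 GB → tape 7 (remaining 52 GB)
30 GB → tape 1 (remaining 2 GB)
33 GB → tape 7 (remaining 19 GB)
110 GB → tape 8 (remaining 90 GB)
50 GB → tape 2 (remaining 17 GB)
50 GB → tape 3 (remaining 17 GB)
54 GB → tape 4 (remaining 22 GB)
51 GB → tape 6 (remaining 33 GB)
133 GB → tape 9 (remaining 67 GB)
122 GB → tape 10 (remaining 78 GB)
10 tapes × 200 GB = 2000 GB; used 1559 GB; unused 441 GB.

441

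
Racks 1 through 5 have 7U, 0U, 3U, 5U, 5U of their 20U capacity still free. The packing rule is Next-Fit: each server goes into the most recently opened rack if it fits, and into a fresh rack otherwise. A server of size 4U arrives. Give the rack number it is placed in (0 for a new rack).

5

Next-Fit only looks at rack 5, which has 5U free.
4U fits there.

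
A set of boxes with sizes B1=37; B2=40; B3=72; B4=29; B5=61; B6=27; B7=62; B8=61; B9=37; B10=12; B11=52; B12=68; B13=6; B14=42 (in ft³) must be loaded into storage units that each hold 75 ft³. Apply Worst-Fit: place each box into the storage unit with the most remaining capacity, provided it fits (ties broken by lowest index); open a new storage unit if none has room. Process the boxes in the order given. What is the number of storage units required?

storage unit 1: place B1 (37 ft³), 38 ft³ left
storage unit 2: place B2 (40 ft³), 35 ft³ left
storage unit 3: place B3 (72 ft³), 3 ft³ left
storage unit 1: place B4 (29 ft³), 9 ft³ left
storage unit 4: place B5 (61 ft³), 14 ft³ left
storage unit 2: place B6 (27 ft³), 8 ft³ left
storage unit 5: place B7 (62 ft³), 13 ft³ left
storage unit 6: place B8 (61 ft³), 14 ft³ left
storage unit 7: place B9 (37 ft³), 38 ft³ left
storage unit 7: place B10 (12 ft³), 26 ft³ left
storage unit 8: place B11 (52 ft³), 23 ft³ left
storage unit 9: place B12 (68 ft³), 7 ft³ left
storage unit 7: place B13 (6 ft³), 20 ft³ left
storage unit 10: place B14 (42 ft³), 33 ft³ left
Final storage units: [37,29] [40,27] [72] [61] [62] [61] [37,12,6] [52] [68] [42].

10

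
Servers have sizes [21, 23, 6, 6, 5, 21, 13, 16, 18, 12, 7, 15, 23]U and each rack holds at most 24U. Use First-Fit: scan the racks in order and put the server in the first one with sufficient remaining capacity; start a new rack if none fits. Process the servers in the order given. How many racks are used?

21U → rack 1 (remaining 3U)
23U → rack 2 (remaining 1U)
6U → rack 3 (remaining 18U)
6U → rack 3 (remaining 12U)
5U → rack 3 (remaining 7U)
21U → rack 4 (remaining 3U)
13U → rack 5 (remaining 11U)
16U → rack 6 (remaining 8U)
18U → rack 7 (remaining 6U)
12U → rack 8 (remaining 12U)
7U → rack 3 (remaining 0U)
15U → rack 9 (remaining 9U)
23U → rack 10 (remaining 1U)

10 racks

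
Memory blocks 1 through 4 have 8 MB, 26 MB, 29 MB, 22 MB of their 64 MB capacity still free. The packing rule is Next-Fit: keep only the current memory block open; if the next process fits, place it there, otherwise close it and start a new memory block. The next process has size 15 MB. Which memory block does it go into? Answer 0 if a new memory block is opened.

Next-Fit only looks at memory block 4, which has 22 MB free.
15 MB fits there.

4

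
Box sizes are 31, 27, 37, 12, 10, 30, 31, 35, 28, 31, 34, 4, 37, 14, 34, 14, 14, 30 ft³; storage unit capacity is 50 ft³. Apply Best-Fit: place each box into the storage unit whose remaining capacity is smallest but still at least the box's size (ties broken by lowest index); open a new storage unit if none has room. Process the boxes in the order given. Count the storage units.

12

31 ft³ → storage unit 1 (remaining 19 ft³)
27 ft³ → storage unit 2 (remaining 23 ft³)
37 ft³ → storage unit 3 (remaining 13 ft³)
12 ft³ → storage unit 3 (remaining 1 ft³)
10 ft³ → storage unit 1 (remaining 9 ft³)
30 ft³ → storage unit 4 (remaining 20 ft³)
31 ft³ → storage unit 5 (remaining 19 ft³)
35 ft³ → storage unit 6 (remaining 15 ft³)
28 ft³ → storage unit 7 (remaining 22 ft³)
31 ft³ → storage unit 8 (remaining 19 ft³)
34 ft³ → storage unit 9 (remaining 16 ft³)
4 ft³ → storage unit 1 (remaining 5 ft³)
37 ft³ → storage unit 10 (remaining 13 ft³)
14 ft³ → storage unit 6 (remaining 1 ft³)
34 ft³ → storage unit 11 (remaining 16 ft³)
14 ft³ → storage unit 9 (remaining 2 ft³)
14 ft³ → storage unit 11 (remaining 2 ft³)
30 ft³ → storage unit 12 (remaining 20 ft³)
Final storage units: [31,10,4] [27] [37,12] [30] [31] [35,14] [28] [31] [34,14] [37] [34,14] [30].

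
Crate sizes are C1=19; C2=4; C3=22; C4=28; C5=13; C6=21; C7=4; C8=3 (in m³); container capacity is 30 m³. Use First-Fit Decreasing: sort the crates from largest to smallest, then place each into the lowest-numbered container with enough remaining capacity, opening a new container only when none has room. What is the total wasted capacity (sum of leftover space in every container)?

36

Sorted descending: 28, 22, 21, 19, 13, 4, 4, 3.
28 m³ → container 1 (remaining 2 m³)
22 m³ → container 2 (remaining 8 m³)
21 m³ → container 3 (remaining 9 m³)
19 m³ → container 4 (remaining 11 m³)
13 m³ → container 5 (remaining 17 m³)
4 m³ → container 2 (remaining 4 m³)
4 m³ → container 2 (remaining 0 m³)
3 m³ → container 3 (remaining 6 m³)
5 containers × 30 m³ = 150 m³; used 114 m³; unused 36 m³.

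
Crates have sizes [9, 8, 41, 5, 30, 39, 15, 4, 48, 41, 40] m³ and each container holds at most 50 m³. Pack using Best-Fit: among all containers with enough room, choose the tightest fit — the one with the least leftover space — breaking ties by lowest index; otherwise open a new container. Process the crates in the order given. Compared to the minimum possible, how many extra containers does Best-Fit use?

1

Best-Fit: [9,8,30] [41,5,4] [39] [15] [48] [41] [40] → 7 containers.
Total size 280 m³; any packing needs at least ⌈280/50⌉ = 6 containers.
An optimal packing achieves that bound: [48] [41,9] [41,8] [40,5,4] [39] [30,15] → 6 containers.
Excess: 7 − 6 = 1.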